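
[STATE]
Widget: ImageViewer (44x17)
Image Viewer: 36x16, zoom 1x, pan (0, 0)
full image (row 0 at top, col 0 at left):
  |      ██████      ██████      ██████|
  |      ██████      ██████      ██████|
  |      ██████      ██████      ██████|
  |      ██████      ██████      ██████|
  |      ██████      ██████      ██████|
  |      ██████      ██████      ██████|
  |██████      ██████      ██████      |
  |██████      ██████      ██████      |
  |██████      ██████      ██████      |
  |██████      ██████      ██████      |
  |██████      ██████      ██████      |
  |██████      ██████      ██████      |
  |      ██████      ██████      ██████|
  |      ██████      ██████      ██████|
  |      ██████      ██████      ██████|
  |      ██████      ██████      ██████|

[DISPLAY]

      ██████      ██████      ██████        
      ██████      ██████      ██████        
      ██████      ██████      ██████        
      ██████      ██████      ██████        
      ██████      ██████      ██████        
      ██████      ██████      ██████        
██████      ██████      ██████              
██████      ██████      ██████              
██████      ██████      ██████              
██████      ██████      ██████              
██████      ██████      ██████              
██████      ██████      ██████              
      ██████      ██████      ██████        
      ██████      ██████      ██████        
      ██████      ██████      ██████        
      ██████      ██████      ██████        
                                            


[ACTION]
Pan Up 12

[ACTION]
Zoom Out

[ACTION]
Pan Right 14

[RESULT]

    ██████      ██████                      
    ██████      ██████                      
    ██████      ██████                      
    ██████      ██████                      
    ██████      ██████                      
    ██████      ██████                      
████      ██████                            
████      ██████                            
████      ██████                            
████      ██████                            
████      ██████                            
████      ██████                            
    ██████      ██████                      
    ██████      ██████                      
    ██████      ██████                      
    ██████      ██████                      
                                            


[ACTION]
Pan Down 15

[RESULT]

    ██████      ██████                      
                                            
                                            
                                            
                                            
                                            
                                            
                                            
                                            
                                            
                                            
                                            
                                            
                                            
                                            
                                            
                                            


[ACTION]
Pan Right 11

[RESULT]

     ██████                                 
                                            
                                            
                                            
                                            
                                            
                                            
                                            
                                            
                                            
                                            
                                            
                                            
                                            
                                            
                                            
                                            


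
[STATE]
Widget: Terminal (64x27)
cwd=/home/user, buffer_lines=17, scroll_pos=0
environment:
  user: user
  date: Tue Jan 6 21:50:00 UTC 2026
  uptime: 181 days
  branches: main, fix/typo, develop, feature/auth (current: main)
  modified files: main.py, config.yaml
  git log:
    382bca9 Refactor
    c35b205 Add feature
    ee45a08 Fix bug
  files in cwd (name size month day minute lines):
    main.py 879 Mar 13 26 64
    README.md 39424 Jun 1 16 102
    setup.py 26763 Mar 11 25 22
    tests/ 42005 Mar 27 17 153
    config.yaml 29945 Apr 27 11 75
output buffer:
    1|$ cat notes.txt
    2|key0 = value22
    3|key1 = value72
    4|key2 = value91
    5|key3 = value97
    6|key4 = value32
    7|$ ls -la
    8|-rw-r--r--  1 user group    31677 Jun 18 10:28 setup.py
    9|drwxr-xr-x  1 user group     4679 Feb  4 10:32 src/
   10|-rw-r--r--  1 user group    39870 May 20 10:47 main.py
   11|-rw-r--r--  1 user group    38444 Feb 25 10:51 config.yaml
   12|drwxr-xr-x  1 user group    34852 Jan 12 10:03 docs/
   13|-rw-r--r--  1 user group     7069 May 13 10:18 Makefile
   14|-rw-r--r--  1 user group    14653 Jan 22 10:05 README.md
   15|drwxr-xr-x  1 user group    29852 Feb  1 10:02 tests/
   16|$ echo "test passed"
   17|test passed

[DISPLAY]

$ cat notes.txt                                                 
key0 = value22                                                  
key1 = value72                                                  
key2 = value91                                                  
key3 = value97                                                  
key4 = value32                                                  
$ ls -la                                                        
-rw-r--r--  1 user group    31677 Jun 18 10:28 setup.py         
drwxr-xr-x  1 user group     4679 Feb  4 10:32 src/             
-rw-r--r--  1 user group    39870 May 20 10:47 main.py          
-rw-r--r--  1 user group    38444 Feb 25 10:51 config.yaml      
drwxr-xr-x  1 user group    34852 Jan 12 10:03 docs/            
-rw-r--r--  1 user group     7069 May 13 10:18 Makefile         
-rw-r--r--  1 user group    14653 Jan 22 10:05 README.md        
drwxr-xr-x  1 user group    29852 Feb  1 10:02 tests/           
$ echo "test passed"                                            
test passed                                                     
$ █                                                             
                                                                
                                                                
                                                                
                                                                
                                                                
                                                                
                                                                
                                                                
                                                                


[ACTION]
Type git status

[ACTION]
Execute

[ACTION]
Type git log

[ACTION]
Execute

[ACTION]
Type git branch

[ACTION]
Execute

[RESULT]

$ ls -la                                                        
-rw-r--r--  1 user group    31677 Jun 18 10:28 setup.py         
drwxr-xr-x  1 user group     4679 Feb  4 10:32 src/             
-rw-r--r--  1 user group    39870 May 20 10:47 main.py          
-rw-r--r--  1 user group    38444 Feb 25 10:51 config.yaml      
drwxr-xr-x  1 user group    34852 Jan 12 10:03 docs/            
-rw-r--r--  1 user group     7069 May 13 10:18 Makefile         
-rw-r--r--  1 user group    14653 Jan 22 10:05 README.md        
drwxr-xr-x  1 user group    29852 Feb  1 10:02 tests/           
$ echo "test passed"                                            
test passed                                                     
$ git status                                                    
On branch main                                                  
Changes not staged for commit:                                  
                                                                
        modified:   main.py                                     
        modified:   config.yaml                                 
$ git log                                                       
382bca9 Refactor                                                
c35b205 Add feature                                             
ee45a08 Fix bug                                                 
$ git branch                                                    
* main                                                          
  fix/typo                                                      
  develop                                                       
  feature/auth                                                  
$ █                                                             


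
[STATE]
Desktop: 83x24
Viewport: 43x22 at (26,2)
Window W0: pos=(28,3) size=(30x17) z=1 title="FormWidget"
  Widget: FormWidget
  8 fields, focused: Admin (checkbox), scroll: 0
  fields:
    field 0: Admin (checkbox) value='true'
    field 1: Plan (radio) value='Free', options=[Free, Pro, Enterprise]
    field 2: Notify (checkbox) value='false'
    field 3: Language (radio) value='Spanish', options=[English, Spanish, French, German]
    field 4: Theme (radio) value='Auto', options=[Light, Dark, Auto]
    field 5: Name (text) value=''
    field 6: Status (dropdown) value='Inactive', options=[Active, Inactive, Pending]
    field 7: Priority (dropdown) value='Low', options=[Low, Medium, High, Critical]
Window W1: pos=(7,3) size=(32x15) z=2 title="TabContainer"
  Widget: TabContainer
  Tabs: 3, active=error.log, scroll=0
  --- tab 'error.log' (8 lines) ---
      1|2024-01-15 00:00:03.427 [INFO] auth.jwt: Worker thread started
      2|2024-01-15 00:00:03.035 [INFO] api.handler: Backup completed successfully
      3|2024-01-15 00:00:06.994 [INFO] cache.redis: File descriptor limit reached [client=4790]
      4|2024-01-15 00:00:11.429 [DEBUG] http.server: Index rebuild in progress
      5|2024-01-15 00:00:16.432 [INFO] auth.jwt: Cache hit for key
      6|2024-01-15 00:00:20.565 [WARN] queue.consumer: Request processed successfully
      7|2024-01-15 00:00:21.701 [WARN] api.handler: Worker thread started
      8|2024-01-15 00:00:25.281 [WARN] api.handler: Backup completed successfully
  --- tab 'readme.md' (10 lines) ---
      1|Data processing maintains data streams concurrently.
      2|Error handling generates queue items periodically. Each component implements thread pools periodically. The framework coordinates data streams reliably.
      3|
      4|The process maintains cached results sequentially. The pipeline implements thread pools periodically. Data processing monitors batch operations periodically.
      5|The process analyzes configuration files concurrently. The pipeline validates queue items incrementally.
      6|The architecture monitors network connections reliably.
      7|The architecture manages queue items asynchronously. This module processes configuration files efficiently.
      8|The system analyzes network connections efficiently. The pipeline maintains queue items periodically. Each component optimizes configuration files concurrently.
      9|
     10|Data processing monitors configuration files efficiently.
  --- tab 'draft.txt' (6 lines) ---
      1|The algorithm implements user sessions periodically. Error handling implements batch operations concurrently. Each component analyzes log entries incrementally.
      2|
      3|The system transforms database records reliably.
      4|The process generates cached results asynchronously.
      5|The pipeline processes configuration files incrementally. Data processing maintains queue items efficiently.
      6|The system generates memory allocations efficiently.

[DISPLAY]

                                           
━━━━━━━━━━━━┓━━━━━━━━━━━━━━━━━━┓           
            ┃t                 ┃           
────────────┨──────────────────┨           
e.md │ draft┃    [x]           ┃           
────────────┃    (●) Free  ( ) ┃           
3.427 [INFO]┃    [ ]           ┃           
3.035 [INFO]┃:   ( ) English  (┃           
6.994 [INFO]┃    ( ) Light  ( )┃           
1.429 [DEBUG┃    [            ]┃           
6.432 [INFO]┃    [Inactive   ▼]┃           
0.565 [WARN]┃:   [Low        ▼]┃           
1.701 [WARN]┃                  ┃           
5.281 [WARN]┃                  ┃           
            ┃                  ┃           
━━━━━━━━━━━━┛                  ┃           
  ┃                            ┃           
  ┗━━━━━━━━━━━━━━━━━━━━━━━━━━━━┛           
                                           
                                           
                                           
                                           


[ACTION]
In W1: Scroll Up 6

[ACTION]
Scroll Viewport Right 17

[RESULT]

                                           
━━━━━━━━━━━━━━━━━┓                         
                 ┃                         
─────────────────┨                         
   [x]           ┃                         
   (●) Free  ( ) ┃                         
   [ ]           ┃                         
   ( ) English  (┃                         
   ( ) Light  ( )┃                         
   [            ]┃                         
   [Inactive   ▼]┃                         
   [Low        ▼]┃                         
                 ┃                         
                 ┃                         
                 ┃                         
                 ┃                         
                 ┃                         
━━━━━━━━━━━━━━━━━┛                         
                                           
                                           
                                           
                                           


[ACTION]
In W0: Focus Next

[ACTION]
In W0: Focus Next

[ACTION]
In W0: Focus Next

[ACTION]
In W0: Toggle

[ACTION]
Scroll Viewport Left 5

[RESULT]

                                           
━━━┓━━━━━━━━━━━━━━━━━━┓                    
   ┃t                 ┃                    
───┨──────────────────┨                    
aft┃    [x]           ┃                    
───┃    (●) Free  ( ) ┃                    
FO]┃    [ ]           ┃                    
FO]┃:   ( ) English  (┃                    
FO]┃    ( ) Light  ( )┃                    
BUG┃    [            ]┃                    
FO]┃    [Inactive   ▼]┃                    
RN]┃:   [Low        ▼]┃                    
RN]┃                  ┃                    
RN]┃                  ┃                    
   ┃                  ┃                    
━━━┛                  ┃                    
                      ┃                    
━━━━━━━━━━━━━━━━━━━━━━┛                    
                                           
                                           
                                           
                                           


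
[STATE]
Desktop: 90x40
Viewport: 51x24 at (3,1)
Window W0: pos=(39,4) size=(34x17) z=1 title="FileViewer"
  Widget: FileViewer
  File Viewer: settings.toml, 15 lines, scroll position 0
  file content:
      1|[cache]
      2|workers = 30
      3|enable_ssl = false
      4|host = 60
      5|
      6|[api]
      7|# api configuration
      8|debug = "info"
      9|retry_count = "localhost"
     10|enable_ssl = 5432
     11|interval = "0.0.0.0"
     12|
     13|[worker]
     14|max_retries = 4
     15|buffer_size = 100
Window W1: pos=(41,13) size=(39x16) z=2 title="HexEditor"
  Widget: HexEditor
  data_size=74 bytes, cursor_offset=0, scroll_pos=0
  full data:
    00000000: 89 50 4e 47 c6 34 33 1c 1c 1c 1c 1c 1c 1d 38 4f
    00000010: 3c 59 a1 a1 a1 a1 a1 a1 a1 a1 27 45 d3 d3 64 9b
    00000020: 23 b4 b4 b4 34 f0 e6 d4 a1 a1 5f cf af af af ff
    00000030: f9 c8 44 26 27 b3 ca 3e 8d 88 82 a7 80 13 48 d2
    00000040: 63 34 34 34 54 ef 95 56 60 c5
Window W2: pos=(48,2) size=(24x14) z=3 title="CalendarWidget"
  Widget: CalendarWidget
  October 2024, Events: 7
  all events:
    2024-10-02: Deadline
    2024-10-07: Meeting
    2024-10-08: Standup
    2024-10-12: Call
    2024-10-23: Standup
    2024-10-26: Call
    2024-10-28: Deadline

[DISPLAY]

                                                   
                                             ┏━━━━━
                                             ┃ Cale
                                    ┏━━━━━━━━┠─────
                                    ┃ FileVie┃     
                                    ┠────────┃Mo Tu
                                    ┃[cache] ┃    1
                                    ┃workers ┃ 7*  
                                    ┃enable_s┃14 15
                                    ┃host = 6┃21 22
                                    ┃        ┃28* 2
                                    ┃[api]   ┃     
                                    ┃#┏━━━━━━┃     
                                    ┃d┃ HexEd┃     
                                    ┃r┠──────┗━━━━━
                                    ┃e┃00000000  89
                                    ┃i┃00000010  3c
                                    ┃ ┃00000020  23
                                    ┃[┃00000030  f9
                                    ┗━┃00000040  63
                                      ┃            
                                      ┃            
                                      ┃            
                                      ┃            


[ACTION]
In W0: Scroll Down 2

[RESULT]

                                                   
                                             ┏━━━━━
                                             ┃ Cale
                                    ┏━━━━━━━━┠─────
                                    ┃ FileVie┃     
                                    ┠────────┃Mo Tu
                                    ┃enable_s┃    1
                                    ┃host = 6┃ 7*  
                                    ┃        ┃14 15
                                    ┃[api]   ┃21 22
                                    ┃# api co┃28* 2
                                    ┃debug = ┃     
                                    ┃r┏━━━━━━┃     
                                    ┃e┃ HexEd┃     
                                    ┃i┠──────┗━━━━━
                                    ┃ ┃00000000  89
                                    ┃[┃00000010  3c
                                    ┃m┃00000020  23
                                    ┃b┃00000030  f9
                                    ┗━┃00000040  63
                                      ┃            
                                      ┃            
                                      ┃            
                                      ┃            


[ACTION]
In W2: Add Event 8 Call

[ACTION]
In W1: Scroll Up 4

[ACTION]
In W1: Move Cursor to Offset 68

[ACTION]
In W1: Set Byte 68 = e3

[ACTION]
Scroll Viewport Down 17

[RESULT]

                                    ┃ ┃00000000  89
                                    ┃[┃00000010  3c
                                    ┃m┃00000020  23
                                    ┃b┃00000030  f9
                                    ┗━┃00000040  63
                                      ┃            
                                      ┃            
                                      ┃            
                                      ┃            
                                      ┃            
                                      ┃            
                                      ┃            
                                      ┗━━━━━━━━━━━━
                                                   
                                                   
                                                   
                                                   
                                                   
                                                   
                                                   
                                                   
                                                   
                                                   
                                                   


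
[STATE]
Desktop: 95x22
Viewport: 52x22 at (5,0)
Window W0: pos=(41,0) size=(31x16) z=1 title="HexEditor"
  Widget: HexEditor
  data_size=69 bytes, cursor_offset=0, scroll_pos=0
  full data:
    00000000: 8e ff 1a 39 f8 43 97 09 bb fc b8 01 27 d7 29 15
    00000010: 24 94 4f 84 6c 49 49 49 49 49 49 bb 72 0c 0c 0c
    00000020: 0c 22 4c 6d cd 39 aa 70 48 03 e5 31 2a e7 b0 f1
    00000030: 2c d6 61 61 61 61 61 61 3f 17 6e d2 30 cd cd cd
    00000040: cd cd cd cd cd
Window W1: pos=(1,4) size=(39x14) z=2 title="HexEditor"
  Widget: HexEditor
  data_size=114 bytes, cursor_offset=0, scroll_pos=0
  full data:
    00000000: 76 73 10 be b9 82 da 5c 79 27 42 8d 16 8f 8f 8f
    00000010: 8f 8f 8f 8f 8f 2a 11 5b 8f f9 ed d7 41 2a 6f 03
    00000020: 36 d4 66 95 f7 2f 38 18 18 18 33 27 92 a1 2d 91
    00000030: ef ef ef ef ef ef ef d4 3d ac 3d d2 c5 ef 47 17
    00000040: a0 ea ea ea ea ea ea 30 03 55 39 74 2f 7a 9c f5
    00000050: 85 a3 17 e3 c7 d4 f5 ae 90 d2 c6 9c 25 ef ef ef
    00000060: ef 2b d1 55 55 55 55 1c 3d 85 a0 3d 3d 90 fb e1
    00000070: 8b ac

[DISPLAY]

                                    ┏━━━━━━━━━━━━━━━
                                    ┃ HexEditor     
                                    ┠───────────────
                                    ┃00000000  8E ff
━━━━━━━━━━━━━━━━━━━━━━━━━━━━━━━━━━┓ ┃00000010  24 94
xEditor                           ┃ ┃00000020  0c 22
──────────────────────────────────┨ ┃00000030  2c d6
00000  76 73 10 be b9 82 da 5c  79┃ ┃00000040  cd cd
00010  8f 8f 8f 8f 8f 2a 11 5b  8f┃ ┃               
00020  36 d4 66 95 f7 2f 38 18  18┃ ┃               
00030  ef ef ef ef ef ef ef d4  3d┃ ┃               
00040  a0 ea ea ea ea ea ea 30  03┃ ┃               
00050  85 a3 17 e3 c7 d4 f5 ae  90┃ ┃               
00060  ef 2b d1 55 55 55 55 1c  3d┃ ┃               
00070  8b ac                      ┃ ┃               
                                  ┃ ┗━━━━━━━━━━━━━━━
                                  ┃                 
━━━━━━━━━━━━━━━━━━━━━━━━━━━━━━━━━━┛                 
                                                    
                                                    
                                                    
                                                    


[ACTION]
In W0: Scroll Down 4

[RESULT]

                                    ┏━━━━━━━━━━━━━━━
                                    ┃ HexEditor     
                                    ┠───────────────
                                    ┃00000040  cd cd
━━━━━━━━━━━━━━━━━━━━━━━━━━━━━━━━━━┓ ┃               
xEditor                           ┃ ┃               
──────────────────────────────────┨ ┃               
00000  76 73 10 be b9 82 da 5c  79┃ ┃               
00010  8f 8f 8f 8f 8f 2a 11 5b  8f┃ ┃               
00020  36 d4 66 95 f7 2f 38 18  18┃ ┃               
00030  ef ef ef ef ef ef ef d4  3d┃ ┃               
00040  a0 ea ea ea ea ea ea 30  03┃ ┃               
00050  85 a3 17 e3 c7 d4 f5 ae  90┃ ┃               
00060  ef 2b d1 55 55 55 55 1c  3d┃ ┃               
00070  8b ac                      ┃ ┃               
                                  ┃ ┗━━━━━━━━━━━━━━━
                                  ┃                 
━━━━━━━━━━━━━━━━━━━━━━━━━━━━━━━━━━┛                 
                                                    
                                                    
                                                    
                                                    


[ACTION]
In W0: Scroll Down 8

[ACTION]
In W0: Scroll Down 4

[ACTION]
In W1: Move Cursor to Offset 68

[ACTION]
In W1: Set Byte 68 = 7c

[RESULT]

                                    ┏━━━━━━━━━━━━━━━
                                    ┃ HexEditor     
                                    ┠───────────────
                                    ┃00000040  cd cd
━━━━━━━━━━━━━━━━━━━━━━━━━━━━━━━━━━┓ ┃               
xEditor                           ┃ ┃               
──────────────────────────────────┨ ┃               
00000  76 73 10 be b9 82 da 5c  79┃ ┃               
00010  8f 8f 8f 8f 8f 2a 11 5b  8f┃ ┃               
00020  36 d4 66 95 f7 2f 38 18  18┃ ┃               
00030  ef ef ef ef ef ef ef d4  3d┃ ┃               
00040  a0 ea ea ea 7C ea ea 30  03┃ ┃               
00050  85 a3 17 e3 c7 d4 f5 ae  90┃ ┃               
00060  ef 2b d1 55 55 55 55 1c  3d┃ ┃               
00070  8b ac                      ┃ ┃               
                                  ┃ ┗━━━━━━━━━━━━━━━
                                  ┃                 
━━━━━━━━━━━━━━━━━━━━━━━━━━━━━━━━━━┛                 
                                                    
                                                    
                                                    
                                                    


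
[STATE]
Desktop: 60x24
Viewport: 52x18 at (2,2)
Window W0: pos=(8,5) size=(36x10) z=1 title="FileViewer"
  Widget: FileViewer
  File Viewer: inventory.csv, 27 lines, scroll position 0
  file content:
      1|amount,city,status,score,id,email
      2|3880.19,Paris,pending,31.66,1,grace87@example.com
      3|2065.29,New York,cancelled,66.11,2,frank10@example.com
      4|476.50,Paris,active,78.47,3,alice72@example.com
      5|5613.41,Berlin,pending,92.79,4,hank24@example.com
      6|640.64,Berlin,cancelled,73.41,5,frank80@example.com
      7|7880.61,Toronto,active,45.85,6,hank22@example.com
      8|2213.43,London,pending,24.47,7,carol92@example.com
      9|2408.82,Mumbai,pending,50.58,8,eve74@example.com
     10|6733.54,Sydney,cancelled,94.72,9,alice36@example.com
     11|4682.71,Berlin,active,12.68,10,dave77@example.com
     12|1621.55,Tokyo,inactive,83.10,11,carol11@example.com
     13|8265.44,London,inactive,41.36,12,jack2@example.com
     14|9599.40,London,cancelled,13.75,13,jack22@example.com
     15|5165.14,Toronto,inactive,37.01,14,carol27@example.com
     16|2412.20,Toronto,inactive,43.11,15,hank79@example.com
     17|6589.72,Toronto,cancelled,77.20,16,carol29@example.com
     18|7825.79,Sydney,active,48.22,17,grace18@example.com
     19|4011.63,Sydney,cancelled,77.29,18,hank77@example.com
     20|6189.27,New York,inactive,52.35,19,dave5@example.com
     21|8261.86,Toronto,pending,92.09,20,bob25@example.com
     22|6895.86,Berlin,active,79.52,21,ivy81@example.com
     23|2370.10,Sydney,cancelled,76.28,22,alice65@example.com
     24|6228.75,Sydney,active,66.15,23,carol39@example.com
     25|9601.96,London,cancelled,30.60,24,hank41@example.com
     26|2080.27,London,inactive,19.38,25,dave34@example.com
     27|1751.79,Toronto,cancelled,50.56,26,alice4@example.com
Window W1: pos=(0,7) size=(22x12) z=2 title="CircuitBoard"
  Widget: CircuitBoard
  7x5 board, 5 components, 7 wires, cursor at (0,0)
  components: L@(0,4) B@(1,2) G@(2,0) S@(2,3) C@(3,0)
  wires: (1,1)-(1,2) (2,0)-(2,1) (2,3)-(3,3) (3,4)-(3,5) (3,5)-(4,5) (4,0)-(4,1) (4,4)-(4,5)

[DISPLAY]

                                                    
                                                    
                                                    
      ┏━━━━━━━━━━━━━━━━━━━━━━━━━━━━━━━━━━┓          
      ┃ FileViewer                       ┃          
━━━━━━━━━━━━━━━━━━━┓─────────────────────┨          
CircuitBoard       ┃tatus,score,id,email▲┃          
───────────────────┨,pending,31.66,1,gra█┃          
  0 1 2 3 4 5 6    ┃ork,cancelled,66.11,░┃          
  [.]              ┃active,78.47,3,alice░┃          
                   ┃n,pending,92.79,4,ha░┃          
       · ─ B       ┃,cancelled,73.41,5,f▼┃          
                   ┃━━━━━━━━━━━━━━━━━━━━━┛          
   G ─ ·       S   ┃                                
               │   ┃                                
   C           ·   ┃                                
━━━━━━━━━━━━━━━━━━━┛                                
                                                    


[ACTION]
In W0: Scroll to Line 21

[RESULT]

                                                    
                                                    
                                                    
      ┏━━━━━━━━━━━━━━━━━━━━━━━━━━━━━━━━━━┓          
      ┃ FileViewer                       ┃          
━━━━━━━━━━━━━━━━━━━┓─────────────────────┨          
CircuitBoard       ┃to,pending,92.09,20,▲┃          
───────────────────┨n,active,79.52,21,iv░┃          
  0 1 2 3 4 5 6    ┃y,cancelled,76.28,22░┃          
  [.]              ┃y,active,66.15,23,ca░┃          
                   ┃n,cancelled,30.60,24█┃          
       · ─ B       ┃n,inactive,19.38,25,▼┃          
                   ┃━━━━━━━━━━━━━━━━━━━━━┛          
   G ─ ·       S   ┃                                
               │   ┃                                
   C           ·   ┃                                
━━━━━━━━━━━━━━━━━━━┛                                
                                                    


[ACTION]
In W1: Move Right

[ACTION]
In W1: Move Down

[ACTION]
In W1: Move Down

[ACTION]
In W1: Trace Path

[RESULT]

                                                    
                                                    
                                                    
      ┏━━━━━━━━━━━━━━━━━━━━━━━━━━━━━━━━━━┓          
      ┃ FileViewer                       ┃          
━━━━━━━━━━━━━━━━━━━┓─────────────────────┨          
CircuitBoard       ┃to,pending,92.09,20,▲┃          
───────────────────┨n,active,79.52,21,iv░┃          
  0 1 2 3 4 5 6    ┃y,cancelled,76.28,22░┃          
                   ┃y,active,66.15,23,ca░┃          
                   ┃n,cancelled,30.60,24█┃          
       · ─ B       ┃n,inactive,19.38,25,▼┃          
                   ┃━━━━━━━━━━━━━━━━━━━━━┛          
   G ─[.]      S   ┃                                
               │   ┃                                
   C           ·   ┃                                
━━━━━━━━━━━━━━━━━━━┛                                
                                                    


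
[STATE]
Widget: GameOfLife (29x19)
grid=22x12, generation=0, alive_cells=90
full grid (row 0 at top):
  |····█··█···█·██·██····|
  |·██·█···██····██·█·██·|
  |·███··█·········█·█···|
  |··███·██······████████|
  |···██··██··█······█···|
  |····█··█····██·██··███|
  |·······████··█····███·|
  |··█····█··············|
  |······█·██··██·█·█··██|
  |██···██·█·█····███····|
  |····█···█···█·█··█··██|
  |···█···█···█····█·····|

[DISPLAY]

Gen: 0                       
····█··█···█·██·██····       
·██·█···██····██·█·██·       
·███··█·········█·█···       
··███·██······████████       
···██··██··█······█···       
····█··█····██·██··███       
·······████··█····███·       
··█····█··············       
······█·██··██·█·█··██       
██···██·█·█····███····       
····█···█···█·█··█··██       
···█···█···█····█·····       
                             
                             
                             
                             
                             
                             


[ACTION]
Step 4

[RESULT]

Gen: 4                       
······███·······██·█··       
······█·██·····█···█··       
·····███······███·█···       
·····█·█······█·█·····       
··██·█·█·······██·····       
··██·············█····       
····██·█········██·█··       
·······██·····████·█··       
········█······█······       
········████··········       
······█·██·····███····       
·········█·██···██····       
                             
                             
                             
                             
                             
                             


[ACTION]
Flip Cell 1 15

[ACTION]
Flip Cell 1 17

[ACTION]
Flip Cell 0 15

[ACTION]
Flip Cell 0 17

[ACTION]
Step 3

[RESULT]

Gen: 7                       
········██·······██···       
················█··█··       
·····█··██···███·██···       
····█·█·········█·····       
··█·█·········██·██···       
··█···██······██···█··       
···██···██····█···█···       
····███··█····█·······       
······██·██·····█·····       
········██·█··········       
········█·██··██······       
········███···········       
                             
                             
                             
                             
                             
                             


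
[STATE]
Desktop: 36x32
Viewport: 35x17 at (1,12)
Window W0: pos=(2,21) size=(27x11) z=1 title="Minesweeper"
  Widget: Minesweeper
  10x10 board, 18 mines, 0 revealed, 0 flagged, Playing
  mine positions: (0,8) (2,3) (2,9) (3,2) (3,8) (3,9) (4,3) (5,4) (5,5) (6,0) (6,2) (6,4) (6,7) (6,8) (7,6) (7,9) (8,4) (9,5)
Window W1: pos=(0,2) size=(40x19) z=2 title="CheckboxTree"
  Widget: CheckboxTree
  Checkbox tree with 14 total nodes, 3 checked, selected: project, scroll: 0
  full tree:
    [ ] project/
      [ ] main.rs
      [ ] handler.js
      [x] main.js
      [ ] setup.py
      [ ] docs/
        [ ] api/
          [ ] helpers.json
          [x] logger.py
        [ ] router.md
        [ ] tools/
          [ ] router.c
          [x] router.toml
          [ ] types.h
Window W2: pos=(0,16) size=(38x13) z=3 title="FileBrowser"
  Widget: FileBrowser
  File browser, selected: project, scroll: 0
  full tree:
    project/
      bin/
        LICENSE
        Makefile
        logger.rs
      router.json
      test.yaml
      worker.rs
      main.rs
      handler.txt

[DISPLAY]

       [ ] helpers.json            
       [x] logger.py               
     [ ] router.md                 
     [-] tools/                    
━━━━━━━━━━━━━━━━━━━━━━━━━━━━━━━━━━━
 FileBrowser                       
───────────────────────────────────
> [-] project/                     
    [+] bin/                       
    router.json                    
    test.yaml                      
    worker.rs                      
    main.rs                        
    handler.txt                    
                                   
                                   
━━━━━━━━━━━━━━━━━━━━━━━━━━━━━━━━━━━


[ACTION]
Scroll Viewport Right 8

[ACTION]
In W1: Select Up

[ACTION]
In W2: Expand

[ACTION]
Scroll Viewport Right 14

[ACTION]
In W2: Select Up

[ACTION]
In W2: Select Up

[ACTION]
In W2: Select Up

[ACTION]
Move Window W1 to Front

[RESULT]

       [ ] helpers.json            
       [x] logger.py               
     [ ] router.md                 
     [-] tools/                    
       [ ] router.c                
       [x] router.toml             
       [ ] types.h                 
                                   
━━━━━━━━━━━━━━━━━━━━━━━━━━━━━━━━━━━
    router.json                    
    test.yaml                      
    worker.rs                      
    main.rs                        
    handler.txt                    
                                   
                                   
━━━━━━━━━━━━━━━━━━━━━━━━━━━━━━━━━━━
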